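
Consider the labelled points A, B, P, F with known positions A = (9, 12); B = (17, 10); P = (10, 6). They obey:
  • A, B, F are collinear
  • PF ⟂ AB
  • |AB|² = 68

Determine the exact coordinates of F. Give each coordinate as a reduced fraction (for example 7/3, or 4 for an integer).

F = (193/17, 194/17)

1. F_x = 193/17  [[A, B, F are collinear ⇒ 2x+8y-114=0] ∩ [PF ⟂ AB ⇒ 8x-2y-68=0]]
2. F_y = 194/17  [[A, B, F are collinear ⇒ 2x+8y-114=0] ∩ [PF ⟂ AB ⇒ 8x-2y-68=0]]
   so F = (193/17, 194/17)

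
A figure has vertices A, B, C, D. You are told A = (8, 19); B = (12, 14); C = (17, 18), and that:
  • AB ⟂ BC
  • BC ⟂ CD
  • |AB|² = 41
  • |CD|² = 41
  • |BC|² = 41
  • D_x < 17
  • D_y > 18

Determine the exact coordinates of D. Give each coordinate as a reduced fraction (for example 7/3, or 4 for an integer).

1. D_x = 13  [[BC ⟂ CD ⇒ 5x+4y-157=0] ∩ [|D−(17, 18)|²=41]]
2. D_y = 23  [[BC ⟂ CD ⇒ 5x+4y-157=0] ∩ [|D−(17, 18)|²=41]]
   so D = (13, 23)

D = (13, 23)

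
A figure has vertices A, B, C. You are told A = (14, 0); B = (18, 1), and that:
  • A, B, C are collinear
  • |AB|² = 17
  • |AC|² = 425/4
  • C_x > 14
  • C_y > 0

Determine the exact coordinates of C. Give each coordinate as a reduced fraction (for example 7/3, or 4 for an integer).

1. C_x = 24  [[A, B, C are collinear ⇒ -1x+4y+14=0] ∩ [|C−(14, 0)|²=425/4]]
2. C_y = 5/2  [[A, B, C are collinear ⇒ -1x+4y+14=0] ∩ [|C−(14, 0)|²=425/4]]
   so C = (24, 5/2)

C = (24, 5/2)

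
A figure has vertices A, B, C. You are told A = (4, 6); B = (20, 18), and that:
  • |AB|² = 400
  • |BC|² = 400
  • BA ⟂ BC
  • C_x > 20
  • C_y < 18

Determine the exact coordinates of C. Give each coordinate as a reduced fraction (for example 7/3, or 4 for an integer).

C = (32, 2)

1. C_x = 32  [[BA ⟂ BC ⇒ -16x-12y+536=0] ∩ [|C−(20, 18)|²=400]]
2. C_y = 2  [[BA ⟂ BC ⇒ -16x-12y+536=0] ∩ [|C−(20, 18)|²=400]]
   so C = (32, 2)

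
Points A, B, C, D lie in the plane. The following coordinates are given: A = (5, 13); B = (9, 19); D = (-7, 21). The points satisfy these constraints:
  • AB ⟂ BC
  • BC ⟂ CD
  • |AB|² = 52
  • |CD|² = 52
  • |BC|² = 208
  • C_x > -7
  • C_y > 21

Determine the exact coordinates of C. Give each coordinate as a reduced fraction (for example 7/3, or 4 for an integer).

C = (-3, 27)

1. C_x = -3  [[AB ⟂ BC ⇒ 4x+6y-150=0] ∩ [|C−(-7, 21)|²=52]]
2. C_y = 27  [[AB ⟂ BC ⇒ 4x+6y-150=0] ∩ [|C−(-7, 21)|²=52]]
   so C = (-3, 27)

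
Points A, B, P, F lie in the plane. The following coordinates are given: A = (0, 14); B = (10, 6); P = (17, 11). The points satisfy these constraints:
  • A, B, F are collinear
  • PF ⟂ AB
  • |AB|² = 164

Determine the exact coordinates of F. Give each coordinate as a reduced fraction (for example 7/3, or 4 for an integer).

F = (485/41, 186/41)

1. F_x = 485/41  [[A, B, F are collinear ⇒ 8x+10y-140=0] ∩ [PF ⟂ AB ⇒ 10x-8y-82=0]]
2. F_y = 186/41  [[A, B, F are collinear ⇒ 8x+10y-140=0] ∩ [PF ⟂ AB ⇒ 10x-8y-82=0]]
   so F = (485/41, 186/41)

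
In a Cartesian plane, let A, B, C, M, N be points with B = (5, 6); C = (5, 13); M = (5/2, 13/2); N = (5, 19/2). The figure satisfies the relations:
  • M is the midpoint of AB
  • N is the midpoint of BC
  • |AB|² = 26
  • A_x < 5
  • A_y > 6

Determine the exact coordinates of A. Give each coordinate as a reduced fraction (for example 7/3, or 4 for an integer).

A = (0, 7)

1. A_x = 0  [A = 2·M−B = 2·(5/2, 13/2)−(5, 6)]
2. A_y = 7  [A = 2·M−B = 2·(5/2, 13/2)−(5, 6)]
   so A = (0, 7)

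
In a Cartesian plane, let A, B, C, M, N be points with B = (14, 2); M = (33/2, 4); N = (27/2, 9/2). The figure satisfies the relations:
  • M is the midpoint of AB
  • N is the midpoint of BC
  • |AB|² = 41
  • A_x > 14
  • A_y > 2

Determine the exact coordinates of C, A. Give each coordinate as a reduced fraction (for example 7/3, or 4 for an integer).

1. A_x = 19  [A = 2·M−B = 2·(33/2, 4)−(14, 2)]
2. A_y = 6  [A = 2·M−B = 2·(33/2, 4)−(14, 2)]
   so A = (19, 6)
3. C_x = 13  [C = 2·N−B = 2·(27/2, 9/2)−(14, 2)]
4. C_y = 7  [C = 2·N−B = 2·(27/2, 9/2)−(14, 2)]
   so C = (13, 7)

C = (13, 7)
A = (19, 6)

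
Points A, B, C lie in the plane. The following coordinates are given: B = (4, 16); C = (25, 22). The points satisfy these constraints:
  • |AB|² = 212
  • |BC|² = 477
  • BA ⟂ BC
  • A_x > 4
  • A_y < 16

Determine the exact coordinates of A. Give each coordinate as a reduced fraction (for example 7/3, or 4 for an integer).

1. A_x = 8  [[BA ⟂ BC ⇒ 21x+6y-180=0] ∩ [|A−(4, 16)|²=212]]
2. A_y = 2  [[BA ⟂ BC ⇒ 21x+6y-180=0] ∩ [|A−(4, 16)|²=212]]
   so A = (8, 2)

A = (8, 2)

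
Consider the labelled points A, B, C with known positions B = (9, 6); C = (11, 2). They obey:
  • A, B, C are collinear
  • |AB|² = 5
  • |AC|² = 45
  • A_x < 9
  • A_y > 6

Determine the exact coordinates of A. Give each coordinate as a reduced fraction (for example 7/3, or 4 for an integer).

1. A_x = 8  [[A, B, C are collinear ⇒ 4x+2y-48=0] ∩ [|A−(9, 6)|²=5]]
2. A_y = 8  [[A, B, C are collinear ⇒ 4x+2y-48=0] ∩ [|A−(9, 6)|²=5]]
   so A = (8, 8)

A = (8, 8)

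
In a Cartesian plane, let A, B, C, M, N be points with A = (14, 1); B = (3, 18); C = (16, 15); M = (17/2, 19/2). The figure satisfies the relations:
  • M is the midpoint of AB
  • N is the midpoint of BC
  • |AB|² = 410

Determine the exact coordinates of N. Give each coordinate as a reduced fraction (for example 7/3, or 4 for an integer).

N = (19/2, 33/2)

1. N_x = 19/2  [2·N = B+C = (3, 18)+(16, 15)]
2. N_y = 33/2  [2·N = B+C = (3, 18)+(16, 15)]
   so N = (19/2, 33/2)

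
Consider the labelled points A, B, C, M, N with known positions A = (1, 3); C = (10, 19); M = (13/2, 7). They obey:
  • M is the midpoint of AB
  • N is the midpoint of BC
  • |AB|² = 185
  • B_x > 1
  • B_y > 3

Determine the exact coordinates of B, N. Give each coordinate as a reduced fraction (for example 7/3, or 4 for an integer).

1. B_x = 12  [B = 2·M−A = 2·(13/2, 7)−(1, 3)]
2. B_y = 11  [B = 2·M−A = 2·(13/2, 7)−(1, 3)]
   so B = (12, 11)
3. N_x = 11  [2·N = B+C = (12, 11)+(10, 19)]
4. N_y = 15  [2·N = B+C = (12, 11)+(10, 19)]
   so N = (11, 15)

B = (12, 11)
N = (11, 15)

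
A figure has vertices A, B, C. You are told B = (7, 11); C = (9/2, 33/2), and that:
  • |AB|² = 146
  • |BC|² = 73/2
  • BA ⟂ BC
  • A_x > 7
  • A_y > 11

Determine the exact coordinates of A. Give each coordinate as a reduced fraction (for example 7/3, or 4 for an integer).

1. A_x = 18  [[BA ⟂ BC ⇒ -5/2x+11/2y-43=0] ∩ [|A−(7, 11)|²=146]]
2. A_y = 16  [[BA ⟂ BC ⇒ -5/2x+11/2y-43=0] ∩ [|A−(7, 11)|²=146]]
   so A = (18, 16)

A = (18, 16)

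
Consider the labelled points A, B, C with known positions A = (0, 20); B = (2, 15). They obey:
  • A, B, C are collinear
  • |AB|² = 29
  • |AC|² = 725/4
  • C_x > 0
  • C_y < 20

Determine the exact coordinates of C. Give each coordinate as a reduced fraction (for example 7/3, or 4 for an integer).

1. C_x = 5  [[A, B, C are collinear ⇒ 5x+2y-40=0] ∩ [|C−(0, 20)|²=725/4]]
2. C_y = 15/2  [[A, B, C are collinear ⇒ 5x+2y-40=0] ∩ [|C−(0, 20)|²=725/4]]
   so C = (5, 15/2)

C = (5, 15/2)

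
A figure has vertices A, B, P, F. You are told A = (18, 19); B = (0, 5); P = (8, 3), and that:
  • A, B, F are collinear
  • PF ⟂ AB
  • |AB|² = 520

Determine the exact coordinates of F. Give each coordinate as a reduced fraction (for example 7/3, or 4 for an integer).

1. F_x = 261/65  [[A, B, F are collinear ⇒ 14x-18y+90=0] ∩ [PF ⟂ AB ⇒ -18x-14y+186=0]]
2. F_y = 528/65  [[A, B, F are collinear ⇒ 14x-18y+90=0] ∩ [PF ⟂ AB ⇒ -18x-14y+186=0]]
   so F = (261/65, 528/65)

F = (261/65, 528/65)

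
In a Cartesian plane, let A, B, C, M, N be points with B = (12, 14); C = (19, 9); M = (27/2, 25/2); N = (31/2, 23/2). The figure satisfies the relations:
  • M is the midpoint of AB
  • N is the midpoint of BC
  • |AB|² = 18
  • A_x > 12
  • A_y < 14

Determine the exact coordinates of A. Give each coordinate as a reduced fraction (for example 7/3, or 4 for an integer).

A = (15, 11)

1. A_x = 15  [A = 2·M−B = 2·(27/2, 25/2)−(12, 14)]
2. A_y = 11  [A = 2·M−B = 2·(27/2, 25/2)−(12, 14)]
   so A = (15, 11)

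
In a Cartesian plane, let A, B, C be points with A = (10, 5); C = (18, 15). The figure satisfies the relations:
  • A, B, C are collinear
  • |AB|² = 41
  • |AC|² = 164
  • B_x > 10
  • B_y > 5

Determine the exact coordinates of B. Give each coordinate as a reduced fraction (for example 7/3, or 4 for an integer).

B = (14, 10)

1. B_x = 14  [[A, B, C are collinear ⇒ 10x-8y-60=0] ∩ [|B−(10, 5)|²=41]]
2. B_y = 10  [[A, B, C are collinear ⇒ 10x-8y-60=0] ∩ [|B−(10, 5)|²=41]]
   so B = (14, 10)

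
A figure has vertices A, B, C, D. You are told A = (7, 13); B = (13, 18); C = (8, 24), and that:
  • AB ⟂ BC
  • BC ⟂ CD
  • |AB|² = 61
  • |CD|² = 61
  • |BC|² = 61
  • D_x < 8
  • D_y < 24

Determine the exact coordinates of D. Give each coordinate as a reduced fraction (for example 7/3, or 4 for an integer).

D = (2, 19)

1. D_x = 2  [[BC ⟂ CD ⇒ -5x+6y-104=0] ∩ [|D−(8, 24)|²=61]]
2. D_y = 19  [[BC ⟂ CD ⇒ -5x+6y-104=0] ∩ [|D−(8, 24)|²=61]]
   so D = (2, 19)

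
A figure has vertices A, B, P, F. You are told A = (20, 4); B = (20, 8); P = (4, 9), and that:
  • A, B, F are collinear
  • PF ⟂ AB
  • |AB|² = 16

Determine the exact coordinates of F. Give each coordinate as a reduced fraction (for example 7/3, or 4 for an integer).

F = (20, 9)

1. F_x = 20  [[A, B, F are collinear ⇒ -4x+80=0] ∩ [PF ⟂ AB ⇒ 4y-36=0]]
2. F_y = 9  [[A, B, F are collinear ⇒ -4x+80=0] ∩ [PF ⟂ AB ⇒ 4y-36=0]]
   so F = (20, 9)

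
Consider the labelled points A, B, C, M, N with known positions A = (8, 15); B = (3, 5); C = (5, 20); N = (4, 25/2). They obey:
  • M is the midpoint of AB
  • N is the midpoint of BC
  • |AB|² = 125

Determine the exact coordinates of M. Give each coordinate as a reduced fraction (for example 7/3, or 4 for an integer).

1. M_x = 11/2  [2·M = A+B = (8, 15)+(3, 5)]
2. M_y = 10  [2·M = A+B = (8, 15)+(3, 5)]
   so M = (11/2, 10)

M = (11/2, 10)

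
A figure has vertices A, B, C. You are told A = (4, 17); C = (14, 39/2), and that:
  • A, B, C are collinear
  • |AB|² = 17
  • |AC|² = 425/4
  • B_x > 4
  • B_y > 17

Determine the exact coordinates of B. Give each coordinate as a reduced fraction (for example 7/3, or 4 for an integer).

B = (8, 18)

1. B_x = 8  [[A, B, C are collinear ⇒ 5/2x-10y+160=0] ∩ [|B−(4, 17)|²=17]]
2. B_y = 18  [[A, B, C are collinear ⇒ 5/2x-10y+160=0] ∩ [|B−(4, 17)|²=17]]
   so B = (8, 18)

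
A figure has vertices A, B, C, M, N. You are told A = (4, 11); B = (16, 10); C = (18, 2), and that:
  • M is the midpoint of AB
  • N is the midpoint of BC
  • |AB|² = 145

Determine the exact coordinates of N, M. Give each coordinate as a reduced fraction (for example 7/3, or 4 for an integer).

1. M_x = 10  [2·M = A+B = (4, 11)+(16, 10)]
2. M_y = 21/2  [2·M = A+B = (4, 11)+(16, 10)]
   so M = (10, 21/2)
3. N_x = 17  [2·N = B+C = (16, 10)+(18, 2)]
4. N_y = 6  [2·N = B+C = (16, 10)+(18, 2)]
   so N = (17, 6)

N = (17, 6)
M = (10, 21/2)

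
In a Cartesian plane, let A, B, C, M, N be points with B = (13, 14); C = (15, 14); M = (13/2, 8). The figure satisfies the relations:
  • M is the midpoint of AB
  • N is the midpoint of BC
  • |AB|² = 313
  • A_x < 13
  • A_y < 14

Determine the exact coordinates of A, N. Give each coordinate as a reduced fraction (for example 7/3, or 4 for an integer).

1. A_x = 0  [A = 2·M−B = 2·(13/2, 8)−(13, 14)]
2. A_y = 2  [A = 2·M−B = 2·(13/2, 8)−(13, 14)]
   so A = (0, 2)
3. N_x = 14  [2·N = B+C = (13, 14)+(15, 14)]
4. N_y = 14  [2·N = B+C = (13, 14)+(15, 14)]
   so N = (14, 14)

A = (0, 2)
N = (14, 14)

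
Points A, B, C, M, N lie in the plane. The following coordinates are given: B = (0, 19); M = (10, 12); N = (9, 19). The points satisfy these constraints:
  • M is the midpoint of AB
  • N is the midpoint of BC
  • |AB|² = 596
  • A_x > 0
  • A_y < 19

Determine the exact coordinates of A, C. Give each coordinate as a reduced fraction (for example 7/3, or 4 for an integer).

A = (20, 5)
C = (18, 19)

1. A_x = 20  [A = 2·M−B = 2·(10, 12)−(0, 19)]
2. A_y = 5  [A = 2·M−B = 2·(10, 12)−(0, 19)]
   so A = (20, 5)
3. C_x = 18  [C = 2·N−B = 2·(9, 19)−(0, 19)]
4. C_y = 19  [C = 2·N−B = 2·(9, 19)−(0, 19)]
   so C = (18, 19)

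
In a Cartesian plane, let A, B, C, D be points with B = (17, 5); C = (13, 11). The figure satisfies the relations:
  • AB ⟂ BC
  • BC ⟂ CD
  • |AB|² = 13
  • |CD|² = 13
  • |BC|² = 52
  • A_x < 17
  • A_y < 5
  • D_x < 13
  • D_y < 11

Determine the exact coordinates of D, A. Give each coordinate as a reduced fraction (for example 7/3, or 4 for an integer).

1. D_x = 10  [[BC ⟂ CD ⇒ -4x+6y-14=0] ∩ [|D−(13, 11)|²=13]]
2. D_y = 9  [[BC ⟂ CD ⇒ -4x+6y-14=0] ∩ [|D−(13, 11)|²=13]]
   so D = (10, 9)
3. A_x = 14  [[AB ⟂ BC ⇒ 4x-6y-38=0] ∩ [|A−(17, 5)|²=13]]
4. A_y = 3  [[AB ⟂ BC ⇒ 4x-6y-38=0] ∩ [|A−(17, 5)|²=13]]
   so A = (14, 3)

D = (10, 9)
A = (14, 3)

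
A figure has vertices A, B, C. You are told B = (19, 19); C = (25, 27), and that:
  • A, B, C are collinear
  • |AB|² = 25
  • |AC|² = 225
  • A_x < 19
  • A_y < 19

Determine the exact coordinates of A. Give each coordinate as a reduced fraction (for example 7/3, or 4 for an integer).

A = (16, 15)

1. A_x = 16  [[A, B, C are collinear ⇒ -8x+6y+38=0] ∩ [|A−(19, 19)|²=25]]
2. A_y = 15  [[A, B, C are collinear ⇒ -8x+6y+38=0] ∩ [|A−(19, 19)|²=25]]
   so A = (16, 15)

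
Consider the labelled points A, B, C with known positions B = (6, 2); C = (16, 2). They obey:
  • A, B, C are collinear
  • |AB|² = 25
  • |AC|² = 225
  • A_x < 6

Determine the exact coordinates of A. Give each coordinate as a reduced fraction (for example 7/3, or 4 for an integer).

A = (1, 2)

1. A_x = 1  [[A, B, C are collinear ⇒ 10y-20=0] ∩ [|A−(6, 2)|²=25]]
2. A_y = 2  [[A, B, C are collinear ⇒ 10y-20=0] ∩ [|A−(6, 2)|²=25]]
   so A = (1, 2)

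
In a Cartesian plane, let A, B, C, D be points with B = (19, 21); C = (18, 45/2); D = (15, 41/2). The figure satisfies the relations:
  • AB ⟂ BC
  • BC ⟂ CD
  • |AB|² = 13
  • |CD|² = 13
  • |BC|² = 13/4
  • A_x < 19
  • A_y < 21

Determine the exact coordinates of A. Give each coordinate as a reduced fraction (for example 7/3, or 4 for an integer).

A = (16, 19)

1. A_x = 16  [[AB ⟂ BC ⇒ 1x-3/2y+25/2=0] ∩ [|A−(19, 21)|²=13]]
2. A_y = 19  [[AB ⟂ BC ⇒ 1x-3/2y+25/2=0] ∩ [|A−(19, 21)|²=13]]
   so A = (16, 19)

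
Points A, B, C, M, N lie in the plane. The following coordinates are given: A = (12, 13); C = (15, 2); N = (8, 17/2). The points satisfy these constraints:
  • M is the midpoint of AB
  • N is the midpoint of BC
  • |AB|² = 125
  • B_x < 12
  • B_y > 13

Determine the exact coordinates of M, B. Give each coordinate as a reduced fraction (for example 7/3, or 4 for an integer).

1. B_x = 1  [B = 2·N−C = 2·(8, 17/2)−(15, 2)]
2. B_y = 15  [B = 2·N−C = 2·(8, 17/2)−(15, 2)]
   so B = (1, 15)
3. M_x = 13/2  [2·M = A+B = (12, 13)+(1, 15)]
4. M_y = 14  [2·M = A+B = (12, 13)+(1, 15)]
   so M = (13/2, 14)

M = (13/2, 14)
B = (1, 15)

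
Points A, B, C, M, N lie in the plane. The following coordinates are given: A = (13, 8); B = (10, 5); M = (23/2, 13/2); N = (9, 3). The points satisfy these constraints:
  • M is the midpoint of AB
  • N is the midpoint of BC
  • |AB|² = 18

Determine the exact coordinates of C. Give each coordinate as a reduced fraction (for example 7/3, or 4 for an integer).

1. C_x = 8  [C = 2·N−B = 2·(9, 3)−(10, 5)]
2. C_y = 1  [C = 2·N−B = 2·(9, 3)−(10, 5)]
   so C = (8, 1)

C = (8, 1)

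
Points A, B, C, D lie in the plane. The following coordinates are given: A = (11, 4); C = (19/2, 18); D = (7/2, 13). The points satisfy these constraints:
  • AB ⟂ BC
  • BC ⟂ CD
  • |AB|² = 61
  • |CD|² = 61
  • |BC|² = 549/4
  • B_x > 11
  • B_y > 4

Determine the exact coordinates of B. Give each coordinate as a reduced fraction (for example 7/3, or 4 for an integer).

1. B_x = 17  [[BC ⟂ CD ⇒ 6x+5y-147=0] ∩ [|B−(11, 4)|²=61]]
2. B_y = 9  [[BC ⟂ CD ⇒ 6x+5y-147=0] ∩ [|B−(11, 4)|²=61]]
   so B = (17, 9)

B = (17, 9)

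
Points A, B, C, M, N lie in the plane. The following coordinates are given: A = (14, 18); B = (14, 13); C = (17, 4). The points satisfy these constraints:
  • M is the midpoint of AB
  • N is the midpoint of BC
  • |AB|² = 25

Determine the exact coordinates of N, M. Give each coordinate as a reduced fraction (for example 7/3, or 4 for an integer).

N = (31/2, 17/2)
M = (14, 31/2)

1. M_x = 14  [2·M = A+B = (14, 18)+(14, 13)]
2. M_y = 31/2  [2·M = A+B = (14, 18)+(14, 13)]
   so M = (14, 31/2)
3. N_x = 31/2  [2·N = B+C = (14, 13)+(17, 4)]
4. N_y = 17/2  [2·N = B+C = (14, 13)+(17, 4)]
   so N = (31/2, 17/2)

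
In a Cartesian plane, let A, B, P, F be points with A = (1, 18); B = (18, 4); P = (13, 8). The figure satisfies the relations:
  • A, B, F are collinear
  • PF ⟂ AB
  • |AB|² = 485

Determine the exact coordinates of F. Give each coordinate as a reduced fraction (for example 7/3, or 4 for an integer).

1. F_x = 6333/485  [[A, B, F are collinear ⇒ 14x+17y-320=0] ∩ [PF ⟂ AB ⇒ 17x-14y-109=0]]
2. F_y = 3914/485  [[A, B, F are collinear ⇒ 14x+17y-320=0] ∩ [PF ⟂ AB ⇒ 17x-14y-109=0]]
   so F = (6333/485, 3914/485)

F = (6333/485, 3914/485)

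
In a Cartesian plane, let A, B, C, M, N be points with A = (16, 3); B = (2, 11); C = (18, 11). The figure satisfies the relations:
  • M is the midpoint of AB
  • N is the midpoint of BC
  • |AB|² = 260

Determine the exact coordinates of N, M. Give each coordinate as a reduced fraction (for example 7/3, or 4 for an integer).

1. M_x = 9  [2·M = A+B = (16, 3)+(2, 11)]
2. M_y = 7  [2·M = A+B = (16, 3)+(2, 11)]
   so M = (9, 7)
3. N_x = 10  [2·N = B+C = (2, 11)+(18, 11)]
4. N_y = 11  [2·N = B+C = (2, 11)+(18, 11)]
   so N = (10, 11)

N = (10, 11)
M = (9, 7)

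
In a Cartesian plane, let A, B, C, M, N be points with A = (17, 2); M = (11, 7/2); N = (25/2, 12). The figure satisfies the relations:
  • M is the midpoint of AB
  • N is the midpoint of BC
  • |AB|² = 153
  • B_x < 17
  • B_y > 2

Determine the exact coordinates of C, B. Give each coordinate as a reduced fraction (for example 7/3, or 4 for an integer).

C = (20, 19)
B = (5, 5)

1. B_x = 5  [B = 2·M−A = 2·(11, 7/2)−(17, 2)]
2. B_y = 5  [B = 2·M−A = 2·(11, 7/2)−(17, 2)]
   so B = (5, 5)
3. C_x = 20  [C = 2·N−B = 2·(25/2, 12)−(5, 5)]
4. C_y = 19  [C = 2·N−B = 2·(25/2, 12)−(5, 5)]
   so C = (20, 19)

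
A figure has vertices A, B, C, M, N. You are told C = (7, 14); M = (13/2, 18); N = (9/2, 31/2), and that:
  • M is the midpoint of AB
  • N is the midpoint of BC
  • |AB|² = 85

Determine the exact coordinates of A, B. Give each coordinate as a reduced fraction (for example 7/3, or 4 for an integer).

A = (11, 19)
B = (2, 17)

1. B_x = 2  [B = 2·N−C = 2·(9/2, 31/2)−(7, 14)]
2. B_y = 17  [B = 2·N−C = 2·(9/2, 31/2)−(7, 14)]
   so B = (2, 17)
3. A_x = 11  [A = 2·M−B = 2·(13/2, 18)−(2, 17)]
4. A_y = 19  [A = 2·M−B = 2·(13/2, 18)−(2, 17)]
   so A = (11, 19)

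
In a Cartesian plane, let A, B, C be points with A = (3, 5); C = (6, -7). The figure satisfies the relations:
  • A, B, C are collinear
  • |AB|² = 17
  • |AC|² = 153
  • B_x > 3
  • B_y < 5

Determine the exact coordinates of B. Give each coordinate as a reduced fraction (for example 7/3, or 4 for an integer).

1. B_x = 4  [[A, B, C are collinear ⇒ -12x-3y+51=0] ∩ [|B−(3, 5)|²=17]]
2. B_y = 1  [[A, B, C are collinear ⇒ -12x-3y+51=0] ∩ [|B−(3, 5)|²=17]]
   so B = (4, 1)

B = (4, 1)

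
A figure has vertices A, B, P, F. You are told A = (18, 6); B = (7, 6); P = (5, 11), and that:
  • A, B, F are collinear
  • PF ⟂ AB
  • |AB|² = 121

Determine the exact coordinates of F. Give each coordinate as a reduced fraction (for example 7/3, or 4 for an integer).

F = (5, 6)

1. F_x = 5  [[A, B, F are collinear ⇒ -11y+66=0] ∩ [PF ⟂ AB ⇒ -11x+55=0]]
2. F_y = 6  [[A, B, F are collinear ⇒ -11y+66=0] ∩ [PF ⟂ AB ⇒ -11x+55=0]]
   so F = (5, 6)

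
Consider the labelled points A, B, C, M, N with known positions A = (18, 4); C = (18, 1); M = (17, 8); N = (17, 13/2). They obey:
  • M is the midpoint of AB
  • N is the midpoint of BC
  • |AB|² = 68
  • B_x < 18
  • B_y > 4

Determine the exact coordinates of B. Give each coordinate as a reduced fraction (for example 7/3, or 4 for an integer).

1. B_x = 16  [B = 2·M−A = 2·(17, 8)−(18, 4)]
2. B_y = 12  [B = 2·M−A = 2·(17, 8)−(18, 4)]
   so B = (16, 12)

B = (16, 12)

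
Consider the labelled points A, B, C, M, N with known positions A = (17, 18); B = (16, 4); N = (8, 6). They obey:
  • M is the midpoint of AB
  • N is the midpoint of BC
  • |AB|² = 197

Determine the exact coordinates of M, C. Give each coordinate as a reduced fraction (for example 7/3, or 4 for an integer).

1. M_x = 33/2  [2·M = A+B = (17, 18)+(16, 4)]
2. M_y = 11  [2·M = A+B = (17, 18)+(16, 4)]
   so M = (33/2, 11)
3. C_x = 0  [C = 2·N−B = 2·(8, 6)−(16, 4)]
4. C_y = 8  [C = 2·N−B = 2·(8, 6)−(16, 4)]
   so C = (0, 8)

M = (33/2, 11)
C = (0, 8)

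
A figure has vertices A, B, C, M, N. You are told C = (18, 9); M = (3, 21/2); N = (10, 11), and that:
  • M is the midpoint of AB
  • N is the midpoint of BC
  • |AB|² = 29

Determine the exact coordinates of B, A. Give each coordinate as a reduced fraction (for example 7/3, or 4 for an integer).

B = (2, 13)
A = (4, 8)

1. B_x = 2  [B = 2·N−C = 2·(10, 11)−(18, 9)]
2. B_y = 13  [B = 2·N−C = 2·(10, 11)−(18, 9)]
   so B = (2, 13)
3. A_x = 4  [A = 2·M−B = 2·(3, 21/2)−(2, 13)]
4. A_y = 8  [A = 2·M−B = 2·(3, 21/2)−(2, 13)]
   so A = (4, 8)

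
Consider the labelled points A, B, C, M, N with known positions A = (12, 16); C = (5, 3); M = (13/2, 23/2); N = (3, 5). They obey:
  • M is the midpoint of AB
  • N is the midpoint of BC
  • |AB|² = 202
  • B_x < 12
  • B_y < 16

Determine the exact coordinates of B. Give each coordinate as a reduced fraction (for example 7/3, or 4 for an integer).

1. B_x = 1  [B = 2·M−A = 2·(13/2, 23/2)−(12, 16)]
2. B_y = 7  [B = 2·M−A = 2·(13/2, 23/2)−(12, 16)]
   so B = (1, 7)

B = (1, 7)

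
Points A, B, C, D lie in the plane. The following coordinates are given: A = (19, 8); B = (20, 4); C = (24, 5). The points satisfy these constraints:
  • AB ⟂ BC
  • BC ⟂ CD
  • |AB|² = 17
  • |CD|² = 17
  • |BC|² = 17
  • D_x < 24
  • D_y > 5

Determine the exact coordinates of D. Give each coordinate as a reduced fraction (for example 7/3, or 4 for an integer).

D = (23, 9)

1. D_x = 23  [[BC ⟂ CD ⇒ 4x+1y-101=0] ∩ [|D−(24, 5)|²=17]]
2. D_y = 9  [[BC ⟂ CD ⇒ 4x+1y-101=0] ∩ [|D−(24, 5)|²=17]]
   so D = (23, 9)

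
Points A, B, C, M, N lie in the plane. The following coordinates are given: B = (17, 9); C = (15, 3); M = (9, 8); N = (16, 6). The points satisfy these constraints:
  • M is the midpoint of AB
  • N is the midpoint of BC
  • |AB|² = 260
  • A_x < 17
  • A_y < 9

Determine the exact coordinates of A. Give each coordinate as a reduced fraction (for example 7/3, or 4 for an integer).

1. A_x = 1  [A = 2·M−B = 2·(9, 8)−(17, 9)]
2. A_y = 7  [A = 2·M−B = 2·(9, 8)−(17, 9)]
   so A = (1, 7)

A = (1, 7)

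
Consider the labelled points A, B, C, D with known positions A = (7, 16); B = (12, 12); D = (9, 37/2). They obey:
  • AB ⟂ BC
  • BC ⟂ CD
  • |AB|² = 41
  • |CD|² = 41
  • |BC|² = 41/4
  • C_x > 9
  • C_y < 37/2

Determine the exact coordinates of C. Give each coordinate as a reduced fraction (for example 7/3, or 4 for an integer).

C = (14, 29/2)

1. C_x = 14  [[AB ⟂ BC ⇒ 5x-4y-12=0] ∩ [|C−(9, 37/2)|²=41]]
2. C_y = 29/2  [[AB ⟂ BC ⇒ 5x-4y-12=0] ∩ [|C−(9, 37/2)|²=41]]
   so C = (14, 29/2)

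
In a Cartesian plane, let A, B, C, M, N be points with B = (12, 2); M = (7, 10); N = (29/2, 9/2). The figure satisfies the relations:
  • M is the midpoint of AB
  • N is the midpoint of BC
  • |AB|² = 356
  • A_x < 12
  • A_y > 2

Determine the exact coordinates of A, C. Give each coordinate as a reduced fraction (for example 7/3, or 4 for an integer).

A = (2, 18)
C = (17, 7)

1. A_x = 2  [A = 2·M−B = 2·(7, 10)−(12, 2)]
2. A_y = 18  [A = 2·M−B = 2·(7, 10)−(12, 2)]
   so A = (2, 18)
3. C_x = 17  [C = 2·N−B = 2·(29/2, 9/2)−(12, 2)]
4. C_y = 7  [C = 2·N−B = 2·(29/2, 9/2)−(12, 2)]
   so C = (17, 7)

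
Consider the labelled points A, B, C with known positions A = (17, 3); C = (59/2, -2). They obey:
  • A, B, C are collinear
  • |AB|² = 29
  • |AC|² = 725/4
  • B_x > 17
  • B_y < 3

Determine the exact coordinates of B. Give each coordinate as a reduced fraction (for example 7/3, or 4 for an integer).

B = (22, 1)

1. B_x = 22  [[A, B, C are collinear ⇒ -5x-25/2y+245/2=0] ∩ [|B−(17, 3)|²=29]]
2. B_y = 1  [[A, B, C are collinear ⇒ -5x-25/2y+245/2=0] ∩ [|B−(17, 3)|²=29]]
   so B = (22, 1)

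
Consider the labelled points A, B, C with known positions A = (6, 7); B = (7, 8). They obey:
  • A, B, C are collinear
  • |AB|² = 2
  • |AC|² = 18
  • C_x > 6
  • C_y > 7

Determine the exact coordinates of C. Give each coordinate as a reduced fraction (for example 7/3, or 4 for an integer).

1. C_x = 9  [[A, B, C are collinear ⇒ -1x+1y-1=0] ∩ [|C−(6, 7)|²=18]]
2. C_y = 10  [[A, B, C are collinear ⇒ -1x+1y-1=0] ∩ [|C−(6, 7)|²=18]]
   so C = (9, 10)

C = (9, 10)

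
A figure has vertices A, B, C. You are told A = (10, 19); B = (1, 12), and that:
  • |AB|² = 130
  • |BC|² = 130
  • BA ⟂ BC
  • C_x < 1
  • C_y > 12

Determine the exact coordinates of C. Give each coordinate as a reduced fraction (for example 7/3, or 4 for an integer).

1. C_x = -6  [[BA ⟂ BC ⇒ 9x+7y-93=0] ∩ [|C−(1, 12)|²=130]]
2. C_y = 21  [[BA ⟂ BC ⇒ 9x+7y-93=0] ∩ [|C−(1, 12)|²=130]]
   so C = (-6, 21)

C = (-6, 21)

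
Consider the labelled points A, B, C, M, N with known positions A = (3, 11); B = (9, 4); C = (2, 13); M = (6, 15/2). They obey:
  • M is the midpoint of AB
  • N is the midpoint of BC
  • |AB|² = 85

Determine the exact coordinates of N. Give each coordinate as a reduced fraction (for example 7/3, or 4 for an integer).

1. N_x = 11/2  [2·N = B+C = (9, 4)+(2, 13)]
2. N_y = 17/2  [2·N = B+C = (9, 4)+(2, 13)]
   so N = (11/2, 17/2)

N = (11/2, 17/2)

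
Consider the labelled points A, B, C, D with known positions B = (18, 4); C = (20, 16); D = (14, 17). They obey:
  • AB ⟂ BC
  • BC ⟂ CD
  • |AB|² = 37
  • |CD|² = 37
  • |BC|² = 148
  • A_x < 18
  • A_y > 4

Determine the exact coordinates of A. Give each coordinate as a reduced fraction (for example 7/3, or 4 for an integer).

A = (12, 5)

1. A_x = 12  [[AB ⟂ BC ⇒ -2x-12y+84=0] ∩ [|A−(18, 4)|²=37]]
2. A_y = 5  [[AB ⟂ BC ⇒ -2x-12y+84=0] ∩ [|A−(18, 4)|²=37]]
   so A = (12, 5)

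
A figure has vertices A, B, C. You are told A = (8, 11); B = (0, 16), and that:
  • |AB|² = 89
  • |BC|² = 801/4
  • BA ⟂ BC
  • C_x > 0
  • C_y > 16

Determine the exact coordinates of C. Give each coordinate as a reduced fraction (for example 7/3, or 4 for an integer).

1. C_x = 15/2  [[BA ⟂ BC ⇒ 8x-5y+80=0] ∩ [|C−(0, 16)|²=801/4]]
2. C_y = 28  [[BA ⟂ BC ⇒ 8x-5y+80=0] ∩ [|C−(0, 16)|²=801/4]]
   so C = (15/2, 28)

C = (15/2, 28)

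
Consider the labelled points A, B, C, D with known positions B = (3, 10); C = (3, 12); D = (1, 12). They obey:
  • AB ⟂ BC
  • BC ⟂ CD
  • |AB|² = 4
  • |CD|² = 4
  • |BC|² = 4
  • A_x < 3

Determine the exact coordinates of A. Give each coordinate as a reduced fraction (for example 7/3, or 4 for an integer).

1. A_x = 1  [[AB ⟂ BC ⇒ -2y+20=0] ∩ [|A−(3, 10)|²=4]]
2. A_y = 10  [[AB ⟂ BC ⇒ -2y+20=0] ∩ [|A−(3, 10)|²=4]]
   so A = (1, 10)

A = (1, 10)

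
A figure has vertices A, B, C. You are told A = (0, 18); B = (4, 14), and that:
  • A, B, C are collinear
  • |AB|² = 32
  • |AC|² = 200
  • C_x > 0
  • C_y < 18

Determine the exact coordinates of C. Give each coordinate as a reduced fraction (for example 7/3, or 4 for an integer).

1. C_x = 10  [[A, B, C are collinear ⇒ 4x+4y-72=0] ∩ [|C−(0, 18)|²=200]]
2. C_y = 8  [[A, B, C are collinear ⇒ 4x+4y-72=0] ∩ [|C−(0, 18)|²=200]]
   so C = (10, 8)

C = (10, 8)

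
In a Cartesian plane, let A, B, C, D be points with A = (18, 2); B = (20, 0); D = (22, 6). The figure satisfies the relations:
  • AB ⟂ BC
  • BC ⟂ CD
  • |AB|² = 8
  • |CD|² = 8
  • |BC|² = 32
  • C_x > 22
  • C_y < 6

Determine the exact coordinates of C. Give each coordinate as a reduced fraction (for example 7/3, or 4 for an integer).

C = (24, 4)

1. C_x = 24  [[AB ⟂ BC ⇒ 2x-2y-40=0] ∩ [|C−(22, 6)|²=8]]
2. C_y = 4  [[AB ⟂ BC ⇒ 2x-2y-40=0] ∩ [|C−(22, 6)|²=8]]
   so C = (24, 4)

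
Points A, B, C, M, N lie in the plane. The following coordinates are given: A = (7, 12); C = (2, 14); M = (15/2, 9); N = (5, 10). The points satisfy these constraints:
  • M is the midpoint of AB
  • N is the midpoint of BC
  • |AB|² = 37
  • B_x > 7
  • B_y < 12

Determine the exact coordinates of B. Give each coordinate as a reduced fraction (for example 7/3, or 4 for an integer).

1. B_x = 8  [B = 2·M−A = 2·(15/2, 9)−(7, 12)]
2. B_y = 6  [B = 2·M−A = 2·(15/2, 9)−(7, 12)]
   so B = (8, 6)

B = (8, 6)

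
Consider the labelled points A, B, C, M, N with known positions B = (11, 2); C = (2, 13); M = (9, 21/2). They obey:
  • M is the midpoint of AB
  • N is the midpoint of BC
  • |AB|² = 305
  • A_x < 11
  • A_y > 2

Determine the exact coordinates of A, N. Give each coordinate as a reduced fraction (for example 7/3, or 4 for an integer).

1. A_x = 7  [A = 2·M−B = 2·(9, 21/2)−(11, 2)]
2. A_y = 19  [A = 2·M−B = 2·(9, 21/2)−(11, 2)]
   so A = (7, 19)
3. N_x = 13/2  [2·N = B+C = (11, 2)+(2, 13)]
4. N_y = 15/2  [2·N = B+C = (11, 2)+(2, 13)]
   so N = (13/2, 15/2)

A = (7, 19)
N = (13/2, 15/2)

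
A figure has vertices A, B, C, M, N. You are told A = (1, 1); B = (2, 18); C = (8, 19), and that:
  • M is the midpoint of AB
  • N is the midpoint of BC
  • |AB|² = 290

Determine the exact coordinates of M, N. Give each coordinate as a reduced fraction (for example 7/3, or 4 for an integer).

1. M_x = 3/2  [2·M = A+B = (1, 1)+(2, 18)]
2. M_y = 19/2  [2·M = A+B = (1, 1)+(2, 18)]
   so M = (3/2, 19/2)
3. N_x = 5  [2·N = B+C = (2, 18)+(8, 19)]
4. N_y = 37/2  [2·N = B+C = (2, 18)+(8, 19)]
   so N = (5, 37/2)

M = (3/2, 19/2)
N = (5, 37/2)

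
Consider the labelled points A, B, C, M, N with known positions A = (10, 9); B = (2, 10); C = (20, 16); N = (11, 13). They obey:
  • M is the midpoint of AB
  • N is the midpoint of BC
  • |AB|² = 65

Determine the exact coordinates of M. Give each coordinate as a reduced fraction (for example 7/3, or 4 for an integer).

1. M_x = 6  [2·M = A+B = (10, 9)+(2, 10)]
2. M_y = 19/2  [2·M = A+B = (10, 9)+(2, 10)]
   so M = (6, 19/2)

M = (6, 19/2)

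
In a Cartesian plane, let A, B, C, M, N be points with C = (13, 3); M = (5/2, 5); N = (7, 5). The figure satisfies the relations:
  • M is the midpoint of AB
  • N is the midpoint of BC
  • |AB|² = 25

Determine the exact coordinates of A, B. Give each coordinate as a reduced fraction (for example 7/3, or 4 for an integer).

A = (4, 3)
B = (1, 7)

1. B_x = 1  [B = 2·N−C = 2·(7, 5)−(13, 3)]
2. B_y = 7  [B = 2·N−C = 2·(7, 5)−(13, 3)]
   so B = (1, 7)
3. A_x = 4  [A = 2·M−B = 2·(5/2, 5)−(1, 7)]
4. A_y = 3  [A = 2·M−B = 2·(5/2, 5)−(1, 7)]
   so A = (4, 3)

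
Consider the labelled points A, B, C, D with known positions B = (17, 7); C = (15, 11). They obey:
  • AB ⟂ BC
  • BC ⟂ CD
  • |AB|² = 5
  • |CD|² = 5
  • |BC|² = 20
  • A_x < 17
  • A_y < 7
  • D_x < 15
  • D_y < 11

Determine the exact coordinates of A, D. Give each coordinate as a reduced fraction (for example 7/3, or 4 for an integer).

A = (15, 6)
D = (13, 10)

1. A_x = 15  [[AB ⟂ BC ⇒ 2x-4y-6=0] ∩ [|A−(17, 7)|²=5]]
2. A_y = 6  [[AB ⟂ BC ⇒ 2x-4y-6=0] ∩ [|A−(17, 7)|²=5]]
   so A = (15, 6)
3. D_x = 13  [[BC ⟂ CD ⇒ -2x+4y-14=0] ∩ [|D−(15, 11)|²=5]]
4. D_y = 10  [[BC ⟂ CD ⇒ -2x+4y-14=0] ∩ [|D−(15, 11)|²=5]]
   so D = (13, 10)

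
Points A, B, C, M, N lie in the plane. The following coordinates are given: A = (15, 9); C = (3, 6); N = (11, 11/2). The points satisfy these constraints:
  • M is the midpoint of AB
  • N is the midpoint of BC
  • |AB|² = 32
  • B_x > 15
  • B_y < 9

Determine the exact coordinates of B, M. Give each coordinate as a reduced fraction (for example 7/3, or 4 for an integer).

B = (19, 5)
M = (17, 7)

1. B_x = 19  [B = 2·N−C = 2·(11, 11/2)−(3, 6)]
2. B_y = 5  [B = 2·N−C = 2·(11, 11/2)−(3, 6)]
   so B = (19, 5)
3. M_x = 17  [2·M = A+B = (15, 9)+(19, 5)]
4. M_y = 7  [2·M = A+B = (15, 9)+(19, 5)]
   so M = (17, 7)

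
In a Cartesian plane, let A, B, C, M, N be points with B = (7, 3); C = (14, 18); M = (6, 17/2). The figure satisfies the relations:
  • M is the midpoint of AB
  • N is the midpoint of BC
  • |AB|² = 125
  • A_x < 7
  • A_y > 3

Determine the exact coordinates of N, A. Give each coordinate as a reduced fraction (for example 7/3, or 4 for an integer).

1. A_x = 5  [A = 2·M−B = 2·(6, 17/2)−(7, 3)]
2. A_y = 14  [A = 2·M−B = 2·(6, 17/2)−(7, 3)]
   so A = (5, 14)
3. N_x = 21/2  [2·N = B+C = (7, 3)+(14, 18)]
4. N_y = 21/2  [2·N = B+C = (7, 3)+(14, 18)]
   so N = (21/2, 21/2)

N = (21/2, 21/2)
A = (5, 14)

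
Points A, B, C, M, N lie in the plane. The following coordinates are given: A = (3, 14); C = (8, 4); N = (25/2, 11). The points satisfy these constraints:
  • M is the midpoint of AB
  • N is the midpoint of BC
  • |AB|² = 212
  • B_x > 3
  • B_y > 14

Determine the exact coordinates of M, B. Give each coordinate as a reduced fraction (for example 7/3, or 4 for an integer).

M = (10, 16)
B = (17, 18)

1. B_x = 17  [B = 2·N−C = 2·(25/2, 11)−(8, 4)]
2. B_y = 18  [B = 2·N−C = 2·(25/2, 11)−(8, 4)]
   so B = (17, 18)
3. M_x = 10  [2·M = A+B = (3, 14)+(17, 18)]
4. M_y = 16  [2·M = A+B = (3, 14)+(17, 18)]
   so M = (10, 16)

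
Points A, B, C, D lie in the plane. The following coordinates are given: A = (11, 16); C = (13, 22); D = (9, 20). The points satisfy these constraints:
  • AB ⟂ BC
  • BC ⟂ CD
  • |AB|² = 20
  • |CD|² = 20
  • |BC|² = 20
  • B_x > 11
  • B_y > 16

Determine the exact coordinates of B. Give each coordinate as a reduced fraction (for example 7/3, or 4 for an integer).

1. B_x = 15  [[BC ⟂ CD ⇒ 4x+2y-96=0] ∩ [|B−(11, 16)|²=20]]
2. B_y = 18  [[BC ⟂ CD ⇒ 4x+2y-96=0] ∩ [|B−(11, 16)|²=20]]
   so B = (15, 18)

B = (15, 18)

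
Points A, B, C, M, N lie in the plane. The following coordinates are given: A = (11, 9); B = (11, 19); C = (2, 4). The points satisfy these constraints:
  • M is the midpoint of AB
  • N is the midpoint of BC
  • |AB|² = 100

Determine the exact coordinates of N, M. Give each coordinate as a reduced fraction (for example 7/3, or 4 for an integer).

1. M_x = 11  [2·M = A+B = (11, 9)+(11, 19)]
2. M_y = 14  [2·M = A+B = (11, 9)+(11, 19)]
   so M = (11, 14)
3. N_x = 13/2  [2·N = B+C = (11, 19)+(2, 4)]
4. N_y = 23/2  [2·N = B+C = (11, 19)+(2, 4)]
   so N = (13/2, 23/2)

N = (13/2, 23/2)
M = (11, 14)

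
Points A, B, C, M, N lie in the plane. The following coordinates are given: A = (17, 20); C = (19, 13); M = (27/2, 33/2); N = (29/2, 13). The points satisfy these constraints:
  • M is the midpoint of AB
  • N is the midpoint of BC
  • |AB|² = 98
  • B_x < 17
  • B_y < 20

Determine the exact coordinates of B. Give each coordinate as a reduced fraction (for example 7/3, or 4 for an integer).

B = (10, 13)

1. B_x = 10  [B = 2·M−A = 2·(27/2, 33/2)−(17, 20)]
2. B_y = 13  [B = 2·M−A = 2·(27/2, 33/2)−(17, 20)]
   so B = (10, 13)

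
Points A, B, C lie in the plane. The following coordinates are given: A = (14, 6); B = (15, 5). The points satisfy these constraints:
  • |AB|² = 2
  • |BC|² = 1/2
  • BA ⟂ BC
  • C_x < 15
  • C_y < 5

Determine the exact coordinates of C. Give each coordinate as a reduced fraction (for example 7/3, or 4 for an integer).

C = (29/2, 9/2)

1. C_x = 29/2  [[BA ⟂ BC ⇒ -1x+1y+10=0] ∩ [|C−(15, 5)|²=1/2]]
2. C_y = 9/2  [[BA ⟂ BC ⇒ -1x+1y+10=0] ∩ [|C−(15, 5)|²=1/2]]
   so C = (29/2, 9/2)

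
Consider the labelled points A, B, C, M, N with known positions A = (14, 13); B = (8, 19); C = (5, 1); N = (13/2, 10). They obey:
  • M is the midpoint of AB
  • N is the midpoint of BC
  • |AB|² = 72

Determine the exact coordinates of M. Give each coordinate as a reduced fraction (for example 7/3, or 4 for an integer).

M = (11, 16)

1. M_x = 11  [2·M = A+B = (14, 13)+(8, 19)]
2. M_y = 16  [2·M = A+B = (14, 13)+(8, 19)]
   so M = (11, 16)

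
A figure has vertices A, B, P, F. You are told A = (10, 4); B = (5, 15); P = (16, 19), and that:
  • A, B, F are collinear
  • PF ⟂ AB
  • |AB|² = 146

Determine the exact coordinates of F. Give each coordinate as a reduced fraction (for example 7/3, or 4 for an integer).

F = (785/146, 2069/146)

1. F_x = 785/146  [[A, B, F are collinear ⇒ -11x-5y+130=0] ∩ [PF ⟂ AB ⇒ -5x+11y-129=0]]
2. F_y = 2069/146  [[A, B, F are collinear ⇒ -11x-5y+130=0] ∩ [PF ⟂ AB ⇒ -5x+11y-129=0]]
   so F = (785/146, 2069/146)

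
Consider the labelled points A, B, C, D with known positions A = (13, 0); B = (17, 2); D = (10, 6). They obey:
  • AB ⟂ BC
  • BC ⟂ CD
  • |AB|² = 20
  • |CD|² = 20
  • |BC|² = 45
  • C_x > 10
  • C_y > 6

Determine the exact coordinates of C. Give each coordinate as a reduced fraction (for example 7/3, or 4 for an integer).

C = (14, 8)

1. C_x = 14  [[AB ⟂ BC ⇒ 4x+2y-72=0] ∩ [|C−(10, 6)|²=20]]
2. C_y = 8  [[AB ⟂ BC ⇒ 4x+2y-72=0] ∩ [|C−(10, 6)|²=20]]
   so C = (14, 8)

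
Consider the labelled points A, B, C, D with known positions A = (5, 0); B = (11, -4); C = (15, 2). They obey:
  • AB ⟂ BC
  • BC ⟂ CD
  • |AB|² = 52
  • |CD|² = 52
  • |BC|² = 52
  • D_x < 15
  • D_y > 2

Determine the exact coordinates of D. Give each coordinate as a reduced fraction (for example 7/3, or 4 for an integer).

1. D_x = 9  [[BC ⟂ CD ⇒ 4x+6y-72=0] ∩ [|D−(15, 2)|²=52]]
2. D_y = 6  [[BC ⟂ CD ⇒ 4x+6y-72=0] ∩ [|D−(15, 2)|²=52]]
   so D = (9, 6)

D = (9, 6)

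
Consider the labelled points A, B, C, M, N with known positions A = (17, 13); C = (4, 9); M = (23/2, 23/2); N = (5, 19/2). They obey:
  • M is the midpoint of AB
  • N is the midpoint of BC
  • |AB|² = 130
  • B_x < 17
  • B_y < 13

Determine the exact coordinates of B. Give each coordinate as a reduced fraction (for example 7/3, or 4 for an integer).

B = (6, 10)

1. B_x = 6  [B = 2·M−A = 2·(23/2, 23/2)−(17, 13)]
2. B_y = 10  [B = 2·M−A = 2·(23/2, 23/2)−(17, 13)]
   so B = (6, 10)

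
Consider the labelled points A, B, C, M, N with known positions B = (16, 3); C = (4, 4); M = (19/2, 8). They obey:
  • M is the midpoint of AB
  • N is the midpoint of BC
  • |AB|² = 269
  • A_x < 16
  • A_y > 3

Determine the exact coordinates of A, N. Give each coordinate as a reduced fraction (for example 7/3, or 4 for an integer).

A = (3, 13)
N = (10, 7/2)

1. A_x = 3  [A = 2·M−B = 2·(19/2, 8)−(16, 3)]
2. A_y = 13  [A = 2·M−B = 2·(19/2, 8)−(16, 3)]
   so A = (3, 13)
3. N_x = 10  [2·N = B+C = (16, 3)+(4, 4)]
4. N_y = 7/2  [2·N = B+C = (16, 3)+(4, 4)]
   so N = (10, 7/2)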